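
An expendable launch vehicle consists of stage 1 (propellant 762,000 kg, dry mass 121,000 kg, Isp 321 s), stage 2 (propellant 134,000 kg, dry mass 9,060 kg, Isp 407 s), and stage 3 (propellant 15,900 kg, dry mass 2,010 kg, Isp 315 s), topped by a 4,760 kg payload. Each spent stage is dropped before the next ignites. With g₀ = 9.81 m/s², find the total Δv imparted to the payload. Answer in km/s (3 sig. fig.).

Ignition mass of stage 1 = 762,000+121,000 + 134,000+9,060 + 15,900+2,010 + 4,760 = 1,048,730 kg.
Stage 1: m₀ = 1,048,730 kg, m_f = 1,048,730 − 762,000 = 286,730 kg; Δv = 321×9.81×ln(3.658) = 3149.0×1.2968 ≈ 4084 m/s.
Stage 2: m₀ = 165,730 kg, m_f = 165,730 − 134,000 = 31,730 kg; Δv = 407×9.81×ln(5.223) = 3992.7×1.6531 ≈ 6600 m/s.
Stage 3: m₀ = 22,670 kg, m_f = 22,670 − 15,900 = 6,770 kg; Δv = 315×9.81×ln(3.349) = 3090.2×1.2085 ≈ 3735 m/s.
Total Δv = 4084 + 6600 + 3735 = 14419 m/s.

Δv ≈ 14.4 km/s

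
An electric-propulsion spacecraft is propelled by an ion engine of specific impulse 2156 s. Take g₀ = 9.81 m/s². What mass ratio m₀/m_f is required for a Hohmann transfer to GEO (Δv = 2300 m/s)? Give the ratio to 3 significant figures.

mass ratio ≈ 1.11

v_e = Isp · g₀ = 2156 × 9.81 = 21150.4 m/s.
From the ideal rocket equation, m₀/m_f = exp(Δv / v_e) = exp(2300 / 21150.4) = exp(0.1087) = 1.1149.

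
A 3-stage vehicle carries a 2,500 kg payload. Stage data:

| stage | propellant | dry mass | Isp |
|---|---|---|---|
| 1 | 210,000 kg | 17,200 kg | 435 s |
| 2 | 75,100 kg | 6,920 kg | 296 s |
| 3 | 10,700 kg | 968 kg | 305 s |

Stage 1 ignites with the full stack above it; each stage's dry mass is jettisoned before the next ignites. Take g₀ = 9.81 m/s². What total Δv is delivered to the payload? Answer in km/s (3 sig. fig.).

Δv ≈ 13.1 km/s

Ignition mass of stage 1 = 210,000+17,200 + 75,100+6,920 + 10,700+968 + 2,500 = 323,388 kg.
Stage 1: m₀ = 323,388 kg, m_f = 323,388 − 210,000 = 113,388 kg; Δv = 435×9.81×ln(2.852) = 4267.4×1.0480 ≈ 4472 m/s.
Stage 2: m₀ = 96,188 kg, m_f = 96,188 − 75,100 = 21,088 kg; Δv = 296×9.81×ln(4.561) = 2903.8×1.5176 ≈ 4407 m/s.
Stage 3: m₀ = 14,168 kg, m_f = 14,168 − 10,700 = 3,468 kg; Δv = 305×9.81×ln(4.085) = 2992.1×1.4074 ≈ 4211 m/s.
Total Δv = 4472 + 4407 + 4211 = 13090 m/s.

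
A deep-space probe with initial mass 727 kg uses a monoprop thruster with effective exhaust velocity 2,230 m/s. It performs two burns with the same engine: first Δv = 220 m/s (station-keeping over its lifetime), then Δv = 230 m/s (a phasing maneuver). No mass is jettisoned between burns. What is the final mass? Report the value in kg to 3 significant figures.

After the first burn: m = 727 × exp(−220/2230.0) = 727 × 0.90606 = 658.706 kg.
After the second burn: m = 658.706 × exp(−230/2230.0) = 658.706 × 0.90200 = 594.153 kg.

final mass ≈ 594 kg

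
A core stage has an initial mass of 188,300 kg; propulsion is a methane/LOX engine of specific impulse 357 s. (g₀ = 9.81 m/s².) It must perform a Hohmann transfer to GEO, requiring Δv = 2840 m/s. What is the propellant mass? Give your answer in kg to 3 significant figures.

propellant mass ≈ 105000 kg

v_e = Isp · g₀ = 357 × 9.81 = 3502.2 m/s.
By the Tsiolkovsky rocket equation, m₀/m_f = exp(Δv / v_e) = exp(2840 / 3502.2) = exp(0.8109) = 2.2500.
m_f = 188,300 / 2.2500 = 83,688.9 kg, so propellant = m₀ − m_f = 188,300 − 83,688.9 = 104,611.1 kg.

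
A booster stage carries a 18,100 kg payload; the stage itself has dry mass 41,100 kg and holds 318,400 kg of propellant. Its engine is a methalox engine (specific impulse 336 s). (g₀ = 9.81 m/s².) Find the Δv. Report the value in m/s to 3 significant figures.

v_e = Isp · g₀ = 336 × 9.81 = 3296.2 m/s.
m₀ = payload + dry + propellant = 18,100 + 41,100 + 318,400 = 377,600 kg.
m_f = payload + dry = 18,100 + 41,100 = 59,200 kg.
Δv = v_e · ln(m₀/m_f) = 3296.2 × ln(6.378) = 3296.2 × 1.8529 ≈ 6107.5 m/s.

Δv ≈ 6110 m/s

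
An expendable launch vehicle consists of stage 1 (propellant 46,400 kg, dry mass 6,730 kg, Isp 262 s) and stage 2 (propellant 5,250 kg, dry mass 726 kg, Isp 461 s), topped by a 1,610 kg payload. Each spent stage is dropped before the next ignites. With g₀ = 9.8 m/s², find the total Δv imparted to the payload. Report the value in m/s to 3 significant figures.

Δv ≈ 9030 m/s

Ignition mass of stage 1 = 46,400+6,730 + 5,250+726 + 1,610 = 60,716 kg.
Stage 1: m₀ = 60,716 kg, m_f = 60,716 − 46,400 = 14,316 kg; Δv = 262×9.8×ln(4.241) = 2567.6×1.4448 ≈ 3710 m/s.
Stage 2: m₀ = 7,586 kg, m_f = 7,586 − 5,250 = 2,336 kg; Δv = 461×9.8×ln(3.247) = 4517.8×1.1779 ≈ 5321 m/s.
Total Δv = 3710 + 5321 = 9031 m/s.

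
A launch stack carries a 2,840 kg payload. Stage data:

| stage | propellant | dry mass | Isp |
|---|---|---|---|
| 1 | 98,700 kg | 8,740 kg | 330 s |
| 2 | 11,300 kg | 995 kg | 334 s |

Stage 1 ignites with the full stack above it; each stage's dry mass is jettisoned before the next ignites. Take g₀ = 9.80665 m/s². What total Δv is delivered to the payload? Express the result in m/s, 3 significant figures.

Δv ≈ 9790 m/s

Ignition mass of stage 1 = 98,700+8,740 + 11,300+995 + 2,840 = 122,575 kg.
Stage 1: m₀ = 122,575 kg, m_f = 122,575 − 98,700 = 23,875 kg; Δv = 330×9.80665×ln(5.134) = 3236.2×1.6359 ≈ 5294 m/s.
Stage 2: m₀ = 15,135 kg, m_f = 15,135 − 11,300 = 3,835 kg; Δv = 334×9.80665×ln(3.947) = 3275.4×1.3728 ≈ 4497 m/s.
Total Δv = 5294 + 4497 = 9791 m/s.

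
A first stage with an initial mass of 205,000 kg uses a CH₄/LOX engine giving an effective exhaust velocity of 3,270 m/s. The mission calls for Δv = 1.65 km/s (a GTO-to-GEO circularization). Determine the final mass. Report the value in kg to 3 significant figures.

From the ideal rocket equation, m₀/m_f = exp(Δv / v_e) = exp(1650 / 3270.0) = exp(0.5046) = 1.6563.
m_f = m₀ / 1.6563 = 205,000 / 1.6563 = 123,770 kg.

final mass ≈ 124000 kg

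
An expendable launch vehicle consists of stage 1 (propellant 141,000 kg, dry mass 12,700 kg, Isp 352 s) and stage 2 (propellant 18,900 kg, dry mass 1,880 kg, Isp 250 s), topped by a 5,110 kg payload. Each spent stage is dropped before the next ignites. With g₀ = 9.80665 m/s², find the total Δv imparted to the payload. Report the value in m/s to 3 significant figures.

Δv ≈ 8520 m/s

Ignition mass of stage 1 = 141,000+12,700 + 18,900+1,880 + 5,110 = 179,590 kg.
Stage 1: m₀ = 179,590 kg, m_f = 179,590 − 141,000 = 38,590 kg; Δv = 352×9.80665×ln(4.654) = 3451.9×1.5377 ≈ 5308 m/s.
Stage 2: m₀ = 25,890 kg, m_f = 25,890 − 18,900 = 6,990 kg; Δv = 250×9.80665×ln(3.704) = 2451.7×1.3094 ≈ 3210 m/s.
Total Δv = 5308 + 3210 = 8518 m/s.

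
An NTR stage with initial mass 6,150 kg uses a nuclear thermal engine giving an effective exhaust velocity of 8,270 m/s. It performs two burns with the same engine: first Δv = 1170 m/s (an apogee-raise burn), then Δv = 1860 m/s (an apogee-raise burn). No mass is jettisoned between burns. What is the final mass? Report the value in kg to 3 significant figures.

final mass ≈ 4260 kg

After the first burn: m = 6150 × exp(−1170/8270.0) = 6150 × 0.86808 = 5,338.69 kg.
After the second burn: m = 5,338.69 × exp(−1860/8270.0) = 5,338.69 × 0.79859 = 4,263.42 kg.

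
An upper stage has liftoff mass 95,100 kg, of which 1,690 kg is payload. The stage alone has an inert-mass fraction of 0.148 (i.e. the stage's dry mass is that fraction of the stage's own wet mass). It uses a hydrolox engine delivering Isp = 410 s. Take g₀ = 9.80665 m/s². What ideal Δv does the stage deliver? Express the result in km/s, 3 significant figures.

Stage wet mass = m₀ − payload = 95,100 − 1,690 = 93,410 kg.
Stage dry mass = ε × stage wet mass = 0.148 × 93,410 = 13,824.7 kg.
Burnout mass m_f = stage dry + payload = 13,824.7 + 1,690 = 15,514.7 kg.
v_e = Isp · g₀ = 410 × 9.80665 = 4020.7 m/s.
Δv = v_e · ln(95,100/15,514.7) = 4020.7 × ln(6.13) = 4020.7 × 1.8131 ≈ 7290 m/s.

Δv ≈ 7.29 km/s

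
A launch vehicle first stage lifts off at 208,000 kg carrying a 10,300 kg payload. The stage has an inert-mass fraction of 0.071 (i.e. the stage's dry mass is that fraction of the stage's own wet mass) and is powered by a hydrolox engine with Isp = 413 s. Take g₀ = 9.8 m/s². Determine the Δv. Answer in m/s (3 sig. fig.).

Stage wet mass = m₀ − payload = 208,000 − 10,300 = 197,700 kg.
Stage dry mass = ε × stage wet mass = 0.071 × 197,700 = 14,036.7 kg.
Burnout mass m_f = stage dry + payload = 14,036.7 + 10,300 = 24,336.7 kg.
v_e = Isp · g₀ = 413 × 9.8 = 4047.4 m/s.
By the Tsiolkovsky rocket equation, Δv = v_e · ln(208,000/24,336.7) = 4047.4 × ln(8.547) = 4047.4 × 2.1456 ≈ 8684 m/s.

Δv ≈ 8680 m/s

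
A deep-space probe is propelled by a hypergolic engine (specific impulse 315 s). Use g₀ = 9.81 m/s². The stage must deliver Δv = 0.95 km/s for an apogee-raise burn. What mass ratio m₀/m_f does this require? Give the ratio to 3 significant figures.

v_e = Isp · g₀ = 315 × 9.81 = 3090.2 m/s.
m₀/m_f = exp(Δv / v_e) = exp(950 / 3090.2) = exp(0.3074) = 1.3599.

mass ratio ≈ 1.36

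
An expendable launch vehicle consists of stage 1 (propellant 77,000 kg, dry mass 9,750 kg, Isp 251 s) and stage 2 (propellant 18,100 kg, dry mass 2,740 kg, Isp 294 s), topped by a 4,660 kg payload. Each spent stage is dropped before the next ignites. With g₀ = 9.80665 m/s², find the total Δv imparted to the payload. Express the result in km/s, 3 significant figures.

Δv ≈ 6.42 km/s

Ignition mass of stage 1 = 77,000+9,750 + 18,100+2,740 + 4,660 = 112,250 kg.
Stage 1: m₀ = 112,250 kg, m_f = 112,250 − 77,000 = 35,250 kg; Δv = 251×9.80665×ln(3.184) = 2461.5×1.1583 ≈ 2851 m/s.
Stage 2: m₀ = 25,500 kg, m_f = 25,500 − 18,100 = 7,400 kg; Δv = 294×9.80665×ln(3.446) = 2883.2×1.2372 ≈ 3567 m/s.
Total Δv = 2851 + 3567 = 6418 m/s.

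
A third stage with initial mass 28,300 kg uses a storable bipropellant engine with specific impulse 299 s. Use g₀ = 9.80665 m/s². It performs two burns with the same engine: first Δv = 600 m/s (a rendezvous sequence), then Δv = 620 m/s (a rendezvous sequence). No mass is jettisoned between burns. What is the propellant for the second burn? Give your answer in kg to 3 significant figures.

v_e = Isp · g₀ = 299 × 9.80665 = 2932.2 m/s.
After the first burn: m = 28300 × exp(−600/2932.2) = 28300 × 0.81495 = 23,063.1 kg.
After the second burn: m = 23,063.1 × exp(−620/2932.2) = 23,063.1 × 0.80941 = 18,667.5 kg.
Second-burn propellant = 23,063.1 − 18,667.5 = 4,395.6 kg.

propellant for the second burn ≈ 4400 kg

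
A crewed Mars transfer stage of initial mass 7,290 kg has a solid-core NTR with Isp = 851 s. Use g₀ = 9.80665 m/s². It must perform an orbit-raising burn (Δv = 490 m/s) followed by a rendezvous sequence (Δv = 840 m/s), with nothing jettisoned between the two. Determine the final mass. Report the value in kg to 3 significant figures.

final mass ≈ 6220 kg

v_e = Isp · g₀ = 851 × 9.80665 = 8345.5 m/s.
After the first burn: m = 7290 × exp(−490/8345.5) = 7290 × 0.94298 = 6,874.32 kg.
After the second burn: m = 6,874.32 × exp(−840/8345.5) = 6,874.32 × 0.90425 = 6,216.1 kg.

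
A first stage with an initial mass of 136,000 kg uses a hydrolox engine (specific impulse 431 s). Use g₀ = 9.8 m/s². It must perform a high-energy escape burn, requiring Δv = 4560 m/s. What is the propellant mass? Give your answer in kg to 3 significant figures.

v_e = Isp · g₀ = 431 × 9.8 = 4223.8 m/s.
Using Δv = v_e ln(m₀/m_f): m₀/m_f = exp(Δv / v_e) = exp(4560 / 4223.8) = exp(1.0796) = 2.9435.
m_f = 136,000 / 2.9435 = 46,203.5 kg, so propellant = m₀ − m_f = 136,000 − 46,203.5 = 89,796.5 kg.

propellant mass ≈ 89800 kg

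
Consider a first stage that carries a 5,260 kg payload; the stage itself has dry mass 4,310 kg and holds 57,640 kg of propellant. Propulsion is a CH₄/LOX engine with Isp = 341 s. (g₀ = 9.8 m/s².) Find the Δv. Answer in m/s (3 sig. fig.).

Δv ≈ 6510 m/s

v_e = Isp · g₀ = 341 × 9.8 = 3341.8 m/s.
m₀ = payload + dry + propellant = 5,260 + 4,310 + 57,640 = 67,210 kg.
m_f = payload + dry = 5,260 + 4,310 = 9,570 kg.
Using Δv = v_e ln(m₀/m_f): Δv = v_e · ln(m₀/m_f) = 3341.8 × ln(7.023) = 3341.8 × 1.9492 ≈ 6513.8 m/s.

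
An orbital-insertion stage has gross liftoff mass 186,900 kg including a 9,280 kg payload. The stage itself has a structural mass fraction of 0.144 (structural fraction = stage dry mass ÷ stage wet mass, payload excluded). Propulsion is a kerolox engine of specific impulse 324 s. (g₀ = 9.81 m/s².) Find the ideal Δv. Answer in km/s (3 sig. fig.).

Stage wet mass = m₀ − payload = 186,900 − 9,280 = 177,620 kg.
Stage dry mass = ε × stage wet mass = 0.144 × 177,620 = 25,577.3 kg.
Burnout mass m_f = stage dry + payload = 25,577.3 + 9,280 = 34,857.3 kg.
v_e = Isp · g₀ = 324 × 9.81 = 3178.4 m/s.
Δv = v_e · ln(186,900/34,857.3) = 3178.4 × ln(5.362) = 3178.4 × 1.6793 ≈ 5338 m/s.

Δv ≈ 5.34 km/s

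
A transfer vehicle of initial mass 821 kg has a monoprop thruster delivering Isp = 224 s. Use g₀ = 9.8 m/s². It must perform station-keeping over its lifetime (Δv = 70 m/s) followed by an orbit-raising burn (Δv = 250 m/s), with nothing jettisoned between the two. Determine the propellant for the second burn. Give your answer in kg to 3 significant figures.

v_e = Isp · g₀ = 224 × 9.8 = 2195.2 m/s.
After the first burn: m = 821 × exp(−70/2195.2) = 821 × 0.96862 = 795.237 kg.
After the second burn: m = 795.237 × exp(−250/2195.2) = 795.237 × 0.89236 = 709.638 kg.
Second-burn propellant = 795.237 − 709.638 = 85.599 kg.

propellant for the second burn ≈ 85.6 kg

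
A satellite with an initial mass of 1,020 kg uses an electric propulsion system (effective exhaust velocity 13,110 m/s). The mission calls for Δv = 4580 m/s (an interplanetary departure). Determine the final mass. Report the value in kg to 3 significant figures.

From the ideal rocket equation, m₀/m_f = exp(Δv / v_e) = exp(4580 / 13110.0) = exp(0.3494) = 1.4181.
m_f = m₀ / 1.4181 = 1,020 / 1.4181 = 719.272 kg.

final mass ≈ 719 kg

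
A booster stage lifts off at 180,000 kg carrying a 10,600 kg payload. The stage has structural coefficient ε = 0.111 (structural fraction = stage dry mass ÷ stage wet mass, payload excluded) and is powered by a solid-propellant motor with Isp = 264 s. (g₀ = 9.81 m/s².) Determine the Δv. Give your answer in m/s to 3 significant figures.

Δv ≈ 4690 m/s

Stage wet mass = m₀ − payload = 180,000 − 10,600 = 169,400 kg.
Stage dry mass = ε × stage wet mass = 0.111 × 169,400 = 18,803.4 kg.
Burnout mass m_f = stage dry + payload = 18,803.4 + 10,600 = 29,403.4 kg.
v_e = Isp · g₀ = 264 × 9.81 = 2589.8 m/s.
From the ideal rocket equation, Δv = v_e · ln(180,000/29,403.4) = 2589.8 × ln(6.122) = 2589.8 × 1.8118 ≈ 4692 m/s.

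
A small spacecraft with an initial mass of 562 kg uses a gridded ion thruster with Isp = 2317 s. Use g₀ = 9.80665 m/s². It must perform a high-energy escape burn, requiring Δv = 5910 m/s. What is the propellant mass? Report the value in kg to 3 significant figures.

v_e = Isp · g₀ = 2317 × 9.80665 = 22722.0 m/s.
Rocket equation: m₀/m_f = exp(Δv / v_e) = exp(5910 / 22722.0) = exp(0.2601) = 1.2971.
m_f = 562 / 1.2971 = 433.274 kg, so propellant = m₀ − m_f = 562 − 433.274 = 128.726 kg.

propellant mass ≈ 129 kg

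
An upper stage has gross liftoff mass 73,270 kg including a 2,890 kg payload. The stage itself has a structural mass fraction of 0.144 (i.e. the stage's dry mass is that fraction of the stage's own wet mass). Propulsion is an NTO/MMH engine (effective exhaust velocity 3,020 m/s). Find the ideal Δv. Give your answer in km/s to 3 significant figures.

Δv ≈ 5.22 km/s

Stage wet mass = m₀ − payload = 73,270 − 2,890 = 70,380 kg.
Stage dry mass = ε × stage wet mass = 0.144 × 70,380 = 10,134.7 kg.
Burnout mass m_f = stage dry + payload = 10,134.7 + 2,890 = 13,024.7 kg.
Using Δv = v_e ln(m₀/m_f): Δv = v_e · ln(73,270/13,024.7) = 3020.0 × ln(5.625) = 3020.0 × 1.7273 ≈ 5216 m/s.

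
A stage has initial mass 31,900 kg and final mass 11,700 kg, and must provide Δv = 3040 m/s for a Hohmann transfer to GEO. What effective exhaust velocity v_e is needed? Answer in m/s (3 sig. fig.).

v_e ≈ 3030 m/s

ln(m₀/m_f) = ln(31900/11700) = ln(2.726) = 1.0030.
By the Tsiolkovsky rocket equation, v_e = Δv / ln(m₀/m_f) = 3040 / 1.0030 = 3030.9 m/s.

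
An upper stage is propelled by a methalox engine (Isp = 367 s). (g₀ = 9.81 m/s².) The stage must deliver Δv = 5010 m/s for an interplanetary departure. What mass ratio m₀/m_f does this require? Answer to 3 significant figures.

mass ratio ≈ 4.02

v_e = Isp · g₀ = 367 × 9.81 = 3600.3 m/s.
m₀/m_f = exp(Δv / v_e) = exp(5010 / 3600.3) = exp(1.3916) = 4.0211.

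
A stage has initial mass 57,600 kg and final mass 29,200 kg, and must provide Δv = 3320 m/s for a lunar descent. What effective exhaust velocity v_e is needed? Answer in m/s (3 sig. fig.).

v_e ≈ 4890 m/s

ln(m₀/m_f) = ln(57600/29200) = ln(1.973) = 0.6794.
Rocket equation: v_e = Δv / ln(m₀/m_f) = 3320 / 0.6794 = 4887.0 m/s.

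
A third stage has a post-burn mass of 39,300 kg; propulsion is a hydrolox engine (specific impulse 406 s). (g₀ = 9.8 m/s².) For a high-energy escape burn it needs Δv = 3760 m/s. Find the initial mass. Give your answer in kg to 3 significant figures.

v_e = Isp · g₀ = 406 × 9.8 = 3978.8 m/s.
Using Δv = v_e ln(m₀/m_f): m₀/m_f = exp(Δv / v_e) = exp(3760 / 3978.8) = exp(0.9450) = 2.5728.
m₀ = m_f × 2.5728 = 39,300 × 2.5728 = 101,111 kg.

initial mass ≈ 101000 kg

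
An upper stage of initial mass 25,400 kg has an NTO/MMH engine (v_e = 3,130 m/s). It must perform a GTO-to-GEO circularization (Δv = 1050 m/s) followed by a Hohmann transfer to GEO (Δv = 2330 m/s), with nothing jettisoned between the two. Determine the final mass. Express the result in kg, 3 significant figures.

final mass ≈ 8630 kg

After the first burn: m = 25400 × exp(−1050/3130.0) = 25400 × 0.71501 = 18,161.3 kg.
After the second burn: m = 18,161.3 × exp(−2330/3130.0) = 18,161.3 × 0.47501 = 8,626.8 kg.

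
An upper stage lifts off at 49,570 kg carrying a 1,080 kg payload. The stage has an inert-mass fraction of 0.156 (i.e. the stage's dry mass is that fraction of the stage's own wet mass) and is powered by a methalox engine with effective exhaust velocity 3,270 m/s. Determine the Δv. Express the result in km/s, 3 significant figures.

Stage wet mass = m₀ − payload = 49,570 − 1,080 = 48,490 kg.
Stage dry mass = ε × stage wet mass = 0.156 × 48,490 = 7,564.44 kg.
Burnout mass m_f = stage dry + payload = 7,564.44 + 1,080 = 8,644.44 kg.
From the ideal rocket equation, Δv = v_e · ln(49,570/8,644.44) = 3270.0 × ln(5.734) = 3270.0 × 1.7465 ≈ 5711 m/s.

Δv ≈ 5.71 km/s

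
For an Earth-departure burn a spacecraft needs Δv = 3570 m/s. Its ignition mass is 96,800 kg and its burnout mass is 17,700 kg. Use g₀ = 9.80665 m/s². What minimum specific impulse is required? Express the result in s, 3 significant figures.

Isp ≈ 214 s

ln(m₀/m_f) = ln(96800/17700) = ln(5.469) = 1.6991.
Using Δv = v_e ln(m₀/m_f): v_e = Δv / ln(m₀/m_f) = 3570 / 1.6991 = 2101.1 m/s.
Isp = v_e / g₀ = 2101.1 / 9.80665 = 214.3 s.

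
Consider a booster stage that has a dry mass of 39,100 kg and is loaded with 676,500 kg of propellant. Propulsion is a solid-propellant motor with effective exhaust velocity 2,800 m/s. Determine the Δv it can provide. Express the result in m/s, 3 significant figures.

m₀ = m_dry + m_prop = 39,100 + 676,500 = 715,600 kg.
Δv = v_e · ln(m₀/m_f) = 2800.0 × ln(18.3) = 2800.0 × 2.9070 ≈ 8139.6 m/s.

Δv ≈ 8140 m/s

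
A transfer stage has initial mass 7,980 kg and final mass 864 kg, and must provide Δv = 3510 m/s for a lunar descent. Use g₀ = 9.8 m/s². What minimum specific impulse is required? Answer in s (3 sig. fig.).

ln(m₀/m_f) = ln(7980/864) = ln(9.236) = 2.2231.
v_e = Δv / ln(m₀/m_f) = 3510 / 2.2231 = 1578.9 m/s.
Isp = v_e / g₀ = 1578.9 / 9.8 = 161.1 s.

Isp ≈ 161 s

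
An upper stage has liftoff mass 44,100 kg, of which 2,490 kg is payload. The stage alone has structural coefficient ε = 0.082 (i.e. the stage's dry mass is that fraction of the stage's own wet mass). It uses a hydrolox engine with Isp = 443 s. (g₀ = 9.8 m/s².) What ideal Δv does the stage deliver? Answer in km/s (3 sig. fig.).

Δv ≈ 8.73 km/s

Stage wet mass = m₀ − payload = 44,100 − 2,490 = 41,610 kg.
Stage dry mass = ε × stage wet mass = 0.082 × 41,610 = 3,412.02 kg.
Burnout mass m_f = stage dry + payload = 3,412.02 + 2,490 = 5,902.02 kg.
v_e = Isp · g₀ = 443 × 9.8 = 4341.4 m/s.
From the ideal rocket equation, Δv = v_e · ln(44,100/5,902.02) = 4341.4 × ln(7.472) = 4341.4 × 2.0112 ≈ 8731 m/s.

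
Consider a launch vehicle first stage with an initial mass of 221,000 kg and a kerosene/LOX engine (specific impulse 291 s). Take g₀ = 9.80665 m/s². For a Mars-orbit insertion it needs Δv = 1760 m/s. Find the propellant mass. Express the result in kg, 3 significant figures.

v_e = Isp · g₀ = 291 × 9.80665 = 2853.7 m/s.
Rocket equation: m₀/m_f = exp(Δv / v_e) = exp(1760 / 2853.7) = exp(0.6167) = 1.8529.
m_f = 221,000 / 1.8529 = 119,272 kg, so propellant = m₀ − m_f = 221,000 − 119,272 = 101,728 kg.

propellant mass ≈ 102000 kg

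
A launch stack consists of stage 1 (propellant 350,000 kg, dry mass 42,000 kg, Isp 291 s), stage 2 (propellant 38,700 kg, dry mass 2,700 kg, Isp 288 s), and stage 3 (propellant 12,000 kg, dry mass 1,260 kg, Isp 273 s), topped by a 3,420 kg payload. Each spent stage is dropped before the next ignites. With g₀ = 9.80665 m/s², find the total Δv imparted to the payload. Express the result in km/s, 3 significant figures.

Ignition mass of stage 1 = 350,000+42,000 + 38,700+2,700 + 12,000+1,260 + 3,420 = 450,080 kg.
Stage 1: m₀ = 450,080 kg, m_f = 450,080 − 350,000 = 100,080 kg; Δv = 291×9.80665×ln(4.497) = 2853.7×1.5035 ≈ 4290 m/s.
Stage 2: m₀ = 58,080 kg, m_f = 58,080 − 38,700 = 19,380 kg; Δv = 288×9.80665×ln(2.997) = 2824.3×1.0976 ≈ 3100 m/s.
Stage 3: m₀ = 16,680 kg, m_f = 16,680 − 12,000 = 4,680 kg; Δv = 273×9.80665×ln(3.564) = 2677.2×1.2709 ≈ 3403 m/s.
Total Δv = 4290 + 3100 + 3403 = 10793 m/s.

Δv ≈ 10.8 km/s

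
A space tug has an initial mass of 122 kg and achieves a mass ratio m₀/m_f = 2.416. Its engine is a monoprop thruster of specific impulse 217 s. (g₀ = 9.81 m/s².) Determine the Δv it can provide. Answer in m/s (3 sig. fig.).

Δv ≈ 1880 m/s

v_e = Isp · g₀ = 217 × 9.81 = 2128.8 m/s.
From the ideal rocket equation, Δv = v_e · ln(2.416) = 2128.8 × 0.8821 ≈ 1877.8 m/s.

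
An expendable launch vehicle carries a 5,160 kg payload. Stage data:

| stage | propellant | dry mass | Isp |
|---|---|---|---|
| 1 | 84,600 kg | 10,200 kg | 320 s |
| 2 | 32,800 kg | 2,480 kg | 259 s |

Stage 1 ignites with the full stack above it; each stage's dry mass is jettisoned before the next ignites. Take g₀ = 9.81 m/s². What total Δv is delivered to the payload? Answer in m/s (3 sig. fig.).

Δv ≈ 7320 m/s

Ignition mass of stage 1 = 84,600+10,200 + 32,800+2,480 + 5,160 = 135,240 kg.
Stage 1: m₀ = 135,240 kg, m_f = 135,240 − 84,600 = 50,640 kg; Δv = 320×9.81×ln(2.671) = 3139.2×0.9823 ≈ 3084 m/s.
Stage 2: m₀ = 40,440 kg, m_f = 40,440 − 32,800 = 7,640 kg; Δv = 259×9.81×ln(5.293) = 2540.8×1.6664 ≈ 4234 m/s.
Total Δv = 3084 + 4234 = 7318 m/s.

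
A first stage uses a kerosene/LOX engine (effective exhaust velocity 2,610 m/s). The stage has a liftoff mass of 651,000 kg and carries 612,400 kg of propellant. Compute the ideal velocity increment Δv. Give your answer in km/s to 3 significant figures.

Δv ≈ 7.37 km/s

m_f = m₀ − m_prop = 651,000 − 612,400 = 38,600 kg.
Rocket equation: Δv = v_e · ln(m₀/m_f) = 2610.0 × ln(16.87) = 2610.0 × 2.8253 ≈ 7373.9 m/s.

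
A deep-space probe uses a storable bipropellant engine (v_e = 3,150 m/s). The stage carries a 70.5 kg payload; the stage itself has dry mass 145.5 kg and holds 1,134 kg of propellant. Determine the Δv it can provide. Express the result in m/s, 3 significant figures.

Δv ≈ 5770 m/s

m₀ = payload + dry + propellant = 70.5 + 145.5 + 1,134 = 1,350 kg.
m_f = payload + dry = 70.5 + 145.5 = 216 kg.
From the ideal rocket equation, Δv = v_e · ln(m₀/m_f) = 3150.0 × ln(6.25) = 3150.0 × 1.8326 ≈ 5772.6 m/s.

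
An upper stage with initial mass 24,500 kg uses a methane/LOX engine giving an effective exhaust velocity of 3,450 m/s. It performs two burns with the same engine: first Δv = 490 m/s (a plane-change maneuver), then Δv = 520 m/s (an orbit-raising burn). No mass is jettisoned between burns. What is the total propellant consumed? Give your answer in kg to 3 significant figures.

total propellant consumed ≈ 6220 kg

After the first burn: m = 24500 × exp(−490/3450.0) = 24500 × 0.86760 = 21,256.2 kg.
After the second burn: m = 21,256.2 × exp(−520/3450.0) = 21,256.2 × 0.86008 = 18,282 kg.
Total propellant = m₀ − m_final = 24500 − 18,282 = 6,218 kg.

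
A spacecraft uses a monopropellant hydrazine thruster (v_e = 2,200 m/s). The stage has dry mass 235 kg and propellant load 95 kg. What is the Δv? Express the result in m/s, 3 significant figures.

m₀ = m_dry + m_prop = 235 + 95 = 330 kg.
Rocket equation: Δv = v_e · ln(m₀/m_f) = 2200.0 × ln(1.404) = 2200.0 × 0.3395 ≈ 746.9 m/s.

Δv ≈ 747 m/s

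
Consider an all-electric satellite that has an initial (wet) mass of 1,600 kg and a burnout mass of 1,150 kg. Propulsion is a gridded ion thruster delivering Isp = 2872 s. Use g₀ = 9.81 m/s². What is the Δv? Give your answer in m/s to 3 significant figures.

v_e = Isp · g₀ = 2872 × 9.81 = 28174.3 m/s.
Δv = v_e · ln(m₀/m_f) = 28174.3 × ln(1.391) = 28174.3 × 0.3302 ≈ 9304.3 m/s.

Δv ≈ 9300 m/s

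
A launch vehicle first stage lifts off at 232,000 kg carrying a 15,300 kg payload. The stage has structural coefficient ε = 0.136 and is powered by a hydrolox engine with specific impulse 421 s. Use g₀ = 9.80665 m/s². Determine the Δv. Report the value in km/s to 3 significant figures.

Stage wet mass = m₀ − payload = 232,000 − 15,300 = 216,700 kg.
Stage dry mass = ε × stage wet mass = 0.136 × 216,700 = 29,471.2 kg.
Burnout mass m_f = stage dry + payload = 29,471.2 + 15,300 = 44,771.2 kg.
v_e = Isp · g₀ = 421 × 9.80665 = 4128.6 m/s.
Rocket equation: Δv = v_e · ln(232,000/44,771.2) = 4128.6 × ln(5.182) = 4128.6 × 1.6452 ≈ 6792 m/s.

Δv ≈ 6.79 km/s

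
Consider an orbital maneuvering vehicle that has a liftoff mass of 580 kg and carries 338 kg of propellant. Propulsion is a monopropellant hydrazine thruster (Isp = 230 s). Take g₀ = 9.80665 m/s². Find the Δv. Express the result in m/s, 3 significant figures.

Δv ≈ 1970 m/s

v_e = Isp · g₀ = 230 × 9.80665 = 2255.5 m/s.
m_f = m₀ − m_prop = 580 − 338 = 242 kg.
Δv = v_e · ln(m₀/m_f) = 2255.5 × ln(2.397) = 2255.5 × 0.8741 ≈ 1971.5 m/s.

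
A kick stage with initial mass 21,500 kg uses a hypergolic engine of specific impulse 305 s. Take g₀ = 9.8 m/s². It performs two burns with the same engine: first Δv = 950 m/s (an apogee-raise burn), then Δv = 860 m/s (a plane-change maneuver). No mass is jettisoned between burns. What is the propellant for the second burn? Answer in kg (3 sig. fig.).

propellant for the second burn ≈ 3910 kg

v_e = Isp · g₀ = 305 × 9.8 = 2989.0 m/s.
After the first burn: m = 21500 × exp(−950/2989.0) = 21500 × 0.72772 = 15,646 kg.
After the second burn: m = 15,646 × exp(−860/2989.0) = 15,646 × 0.74997 = 11,734 kg.
Second-burn propellant = 15,646 − 11,734 = 3,912 kg.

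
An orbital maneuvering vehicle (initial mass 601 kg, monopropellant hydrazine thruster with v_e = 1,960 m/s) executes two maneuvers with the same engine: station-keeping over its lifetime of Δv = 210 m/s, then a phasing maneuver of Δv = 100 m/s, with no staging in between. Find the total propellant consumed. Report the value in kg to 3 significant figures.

After the first burn: m = 601 × exp(−210/1960.0) = 601 × 0.89840 = 539.938 kg.
After the second burn: m = 539.938 × exp(−100/1960.0) = 539.938 × 0.95026 = 513.081 kg.
Total propellant = m₀ − m_final = 601 − 513.081 = 87.919 kg.

total propellant consumed ≈ 87.9 kg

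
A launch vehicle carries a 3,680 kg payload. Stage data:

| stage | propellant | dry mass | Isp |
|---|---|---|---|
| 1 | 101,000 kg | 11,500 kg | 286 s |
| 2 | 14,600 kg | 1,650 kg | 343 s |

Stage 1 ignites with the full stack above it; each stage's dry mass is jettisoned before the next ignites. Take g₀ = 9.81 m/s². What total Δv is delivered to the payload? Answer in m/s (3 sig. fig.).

Δv ≈ 8470 m/s

Ignition mass of stage 1 = 101,000+11,500 + 14,600+1,650 + 3,680 = 132,430 kg.
Stage 1: m₀ = 132,430 kg, m_f = 132,430 − 101,000 = 31,430 kg; Δv = 286×9.81×ln(4.213) = 2805.7×1.4383 ≈ 4035 m/s.
Stage 2: m₀ = 19,930 kg, m_f = 19,930 − 14,600 = 5,330 kg; Δv = 343×9.81×ln(3.739) = 3364.8×1.3189 ≈ 4438 m/s.
Total Δv = 4035 + 4438 = 8473 m/s.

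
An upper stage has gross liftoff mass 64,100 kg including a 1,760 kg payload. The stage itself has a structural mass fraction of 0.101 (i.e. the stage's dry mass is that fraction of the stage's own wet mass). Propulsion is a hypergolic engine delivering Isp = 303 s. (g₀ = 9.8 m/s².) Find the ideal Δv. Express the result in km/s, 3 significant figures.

Stage wet mass = m₀ − payload = 64,100 − 1,760 = 62,340 kg.
Stage dry mass = ε × stage wet mass = 0.101 × 62,340 = 6,296.34 kg.
Burnout mass m_f = stage dry + payload = 6,296.34 + 1,760 = 8,056.34 kg.
v_e = Isp · g₀ = 303 × 9.8 = 2969.4 m/s.
Δv = v_e · ln(64,100/8,056.34) = 2969.4 × ln(7.956) = 2969.4 × 2.0740 ≈ 6158 m/s.

Δv ≈ 6.16 km/s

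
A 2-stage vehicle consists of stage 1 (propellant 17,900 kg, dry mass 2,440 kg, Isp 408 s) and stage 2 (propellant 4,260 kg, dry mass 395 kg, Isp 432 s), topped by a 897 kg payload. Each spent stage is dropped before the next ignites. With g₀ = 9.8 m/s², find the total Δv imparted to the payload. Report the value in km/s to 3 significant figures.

Δv ≈ 10.9 km/s

Ignition mass of stage 1 = 17,900+2,440 + 4,260+395 + 897 = 25,892 kg.
Stage 1: m₀ = 25,892 kg, m_f = 25,892 − 17,900 = 7,992 kg; Δv = 408×9.8×ln(3.24) = 3998.4×1.1755 ≈ 4700 m/s.
Stage 2: m₀ = 5,552 kg, m_f = 5,552 − 4,260 = 1,292 kg; Δv = 432×9.8×ln(4.297) = 4233.6×1.4580 ≈ 6172 m/s.
Total Δv = 4700 + 6172 = 10872 m/s.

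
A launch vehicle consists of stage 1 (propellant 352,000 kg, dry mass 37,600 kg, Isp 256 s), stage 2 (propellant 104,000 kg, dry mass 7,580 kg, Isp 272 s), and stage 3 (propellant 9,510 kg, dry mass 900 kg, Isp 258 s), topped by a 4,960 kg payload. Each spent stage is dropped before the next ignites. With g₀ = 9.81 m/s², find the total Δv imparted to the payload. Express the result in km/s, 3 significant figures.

Δv ≈ 9.88 km/s

Ignition mass of stage 1 = 352,000+37,600 + 104,000+7,580 + 9,510+900 + 4,960 = 516,550 kg.
Stage 1: m₀ = 516,550 kg, m_f = 516,550 − 352,000 = 164,550 kg; Δv = 256×9.81×ln(3.139) = 2511.4×1.1440 ≈ 2873 m/s.
Stage 2: m₀ = 126,950 kg, m_f = 126,950 − 104,000 = 22,950 kg; Δv = 272×9.81×ln(5.532) = 2668.3×1.7105 ≈ 4564 m/s.
Stage 3: m₀ = 15,370 kg, m_f = 15,370 − 9,510 = 5,860 kg; Δv = 258×9.81×ln(2.623) = 2531.0×0.9643 ≈ 2441 m/s.
Total Δv = 2873 + 4564 + 2441 = 9878 m/s.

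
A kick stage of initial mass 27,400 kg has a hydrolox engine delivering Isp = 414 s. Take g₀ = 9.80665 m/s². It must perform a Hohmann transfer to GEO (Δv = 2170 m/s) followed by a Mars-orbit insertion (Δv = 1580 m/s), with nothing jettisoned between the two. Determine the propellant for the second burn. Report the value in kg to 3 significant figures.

propellant for the second burn ≈ 5180 kg

v_e = Isp · g₀ = 414 × 9.80665 = 4060.0 m/s.
After the first burn: m = 27400 × exp(−2170/4060.0) = 27400 × 0.58597 = 16,055.6 kg.
After the second burn: m = 16,055.6 × exp(−1580/4060.0) = 16,055.6 × 0.67762 = 10,879.6 kg.
Second-burn propellant = 16,055.6 − 10,879.6 = 5,176 kg.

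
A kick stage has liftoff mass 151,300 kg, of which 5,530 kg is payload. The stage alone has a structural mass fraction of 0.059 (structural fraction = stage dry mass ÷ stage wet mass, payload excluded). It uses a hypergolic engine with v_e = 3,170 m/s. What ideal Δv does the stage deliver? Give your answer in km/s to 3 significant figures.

Stage wet mass = m₀ − payload = 151,300 − 5,530 = 145,770 kg.
Stage dry mass = ε × stage wet mass = 0.059 × 145,770 = 8,600.43 kg.
Burnout mass m_f = stage dry + payload = 8,600.43 + 5,530 = 14,130.43 kg.
By the Tsiolkovsky rocket equation, Δv = v_e · ln(151,300/14,130.43) = 3170.0 × ln(10.71) = 3170.0 × 2.3709 ≈ 7516 m/s.

Δv ≈ 7.52 km/s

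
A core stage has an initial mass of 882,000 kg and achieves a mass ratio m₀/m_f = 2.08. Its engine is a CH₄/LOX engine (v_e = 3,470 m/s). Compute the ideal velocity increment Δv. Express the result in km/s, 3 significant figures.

Rocket equation: Δv = v_e · ln(2.08) = 3470.0 × 0.7324 ≈ 2541.3 m/s.

Δv ≈ 2.54 km/s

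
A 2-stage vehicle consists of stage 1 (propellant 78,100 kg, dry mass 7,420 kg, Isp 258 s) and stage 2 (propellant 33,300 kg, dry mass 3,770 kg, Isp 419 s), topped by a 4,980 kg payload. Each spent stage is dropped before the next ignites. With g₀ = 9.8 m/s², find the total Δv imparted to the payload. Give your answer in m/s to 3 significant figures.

Δv ≈ 8840 m/s

Ignition mass of stage 1 = 78,100+7,420 + 33,300+3,770 + 4,980 = 127,570 kg.
Stage 1: m₀ = 127,570 kg, m_f = 127,570 − 78,100 = 49,470 kg; Δv = 258×9.8×ln(2.579) = 2528.4×0.9473 ≈ 2395 m/s.
Stage 2: m₀ = 42,050 kg, m_f = 42,050 − 33,300 = 8,750 kg; Δv = 419×9.8×ln(4.806) = 4106.2×1.5698 ≈ 6446 m/s.
Total Δv = 2395 + 6446 = 8841 m/s.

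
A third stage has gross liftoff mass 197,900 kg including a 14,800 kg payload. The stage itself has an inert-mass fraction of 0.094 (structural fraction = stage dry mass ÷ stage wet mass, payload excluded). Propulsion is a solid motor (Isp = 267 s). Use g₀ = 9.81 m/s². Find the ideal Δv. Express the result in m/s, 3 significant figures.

Stage wet mass = m₀ − payload = 197,900 − 14,800 = 183,100 kg.
Stage dry mass = ε × stage wet mass = 0.094 × 183,100 = 17,211.4 kg.
Burnout mass m_f = stage dry + payload = 17,211.4 + 14,800 = 32,011.4 kg.
v_e = Isp · g₀ = 267 × 9.81 = 2619.3 m/s.
Δv = v_e · ln(197,900/32,011.4) = 2619.3 × ln(6.182) = 2619.3 × 1.8217 ≈ 4771 m/s.

Δv ≈ 4770 m/s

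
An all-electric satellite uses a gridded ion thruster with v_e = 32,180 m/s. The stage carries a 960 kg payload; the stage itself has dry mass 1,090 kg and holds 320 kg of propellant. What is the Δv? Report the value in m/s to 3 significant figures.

Δv ≈ 4670 m/s

m₀ = payload + dry + propellant = 960 + 1,090 + 320 = 2,370 kg.
m_f = payload + dry = 960 + 1,090 = 2,050 kg.
From the ideal rocket equation, Δv = v_e · ln(m₀/m_f) = 32180.0 × ln(1.156) = 32180.0 × 0.1451 ≈ 4667.7 m/s.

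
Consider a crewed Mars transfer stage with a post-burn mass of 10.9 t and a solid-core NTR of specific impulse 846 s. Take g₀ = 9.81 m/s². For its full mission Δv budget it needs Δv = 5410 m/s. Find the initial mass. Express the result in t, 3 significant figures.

v_e = Isp · g₀ = 846 × 9.81 = 8299.3 m/s.
Rocket equation: m₀/m_f = exp(Δv / v_e) = exp(5410 / 8299.3) = exp(0.6519) = 1.9191.
m₀ = m_f × 1.9191 = 10.9 × 1.9191 = 20.9182 t.

initial mass ≈ 20.9 t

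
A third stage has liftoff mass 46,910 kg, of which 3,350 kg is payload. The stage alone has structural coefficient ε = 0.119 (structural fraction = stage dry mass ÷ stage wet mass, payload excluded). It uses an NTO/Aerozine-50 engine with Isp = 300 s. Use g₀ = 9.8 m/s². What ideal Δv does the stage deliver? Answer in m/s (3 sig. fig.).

Δv ≈ 5010 m/s

Stage wet mass = m₀ − payload = 46,910 − 3,350 = 43,560 kg.
Stage dry mass = ε × stage wet mass = 0.119 × 43,560 = 5,183.64 kg.
Burnout mass m_f = stage dry + payload = 5,183.64 + 3,350 = 8,533.64 kg.
v_e = Isp · g₀ = 300 × 9.8 = 2940.0 m/s.
Using Δv = v_e ln(m₀/m_f): Δv = v_e · ln(46,910/8,533.64) = 2940.0 × ln(5.497) = 2940.0 × 1.7042 ≈ 5010 m/s.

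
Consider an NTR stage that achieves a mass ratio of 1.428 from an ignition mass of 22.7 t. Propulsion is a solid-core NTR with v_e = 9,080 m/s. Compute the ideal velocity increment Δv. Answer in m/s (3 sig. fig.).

Δv ≈ 3230 m/s

Δv = v_e · ln(1.428) = 9080.0 × 0.3563 ≈ 3235.0 m/s.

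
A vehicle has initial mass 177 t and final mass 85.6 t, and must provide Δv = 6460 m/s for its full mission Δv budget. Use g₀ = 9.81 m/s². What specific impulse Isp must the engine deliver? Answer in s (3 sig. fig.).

Isp ≈ 906 s

ln(m₀/m_f) = ln(177000/85600) = ln(2.068) = 0.7265.
Rocket equation: v_e = Δv / ln(m₀/m_f) = 6460 / 0.7265 = 8892.4 m/s.
Isp = v_e / g₀ = 8892.4 / 9.81 = 906.5 s.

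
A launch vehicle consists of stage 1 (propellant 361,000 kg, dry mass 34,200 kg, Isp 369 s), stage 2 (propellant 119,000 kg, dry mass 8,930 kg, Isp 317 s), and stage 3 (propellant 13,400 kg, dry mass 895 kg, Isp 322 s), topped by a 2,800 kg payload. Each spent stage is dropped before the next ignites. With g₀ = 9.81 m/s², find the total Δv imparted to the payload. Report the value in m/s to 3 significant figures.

Δv ≈ 14200 m/s

Ignition mass of stage 1 = 361,000+34,200 + 119,000+8,930 + 13,400+895 + 2,800 = 540,225 kg.
Stage 1: m₀ = 540,225 kg, m_f = 540,225 − 361,000 = 179,225 kg; Δv = 369×9.81×ln(3.014) = 3619.9×1.1033 ≈ 3994 m/s.
Stage 2: m₀ = 145,025 kg, m_f = 145,025 − 119,000 = 26,025 kg; Δv = 317×9.81×ln(5.573) = 3109.8×1.7178 ≈ 5342 m/s.
Stage 3: m₀ = 17,095 kg, m_f = 17,095 − 13,400 = 3,695 kg; Δv = 322×9.81×ln(4.627) = 3158.8×1.5318 ≈ 4839 m/s.
Total Δv = 3994 + 5342 + 4839 = 14175 m/s.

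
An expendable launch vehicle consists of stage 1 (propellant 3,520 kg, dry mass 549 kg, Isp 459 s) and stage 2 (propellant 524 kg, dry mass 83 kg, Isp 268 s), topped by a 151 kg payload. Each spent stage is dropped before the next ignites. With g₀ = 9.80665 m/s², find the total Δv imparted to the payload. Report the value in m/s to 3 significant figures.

Ignition mass of stage 1 = 3,520+549 + 524+83 + 151 = 4,827 kg.
Stage 1: m₀ = 4,827 kg, m_f = 4,827 − 3,520 = 1,307 kg; Δv = 459×9.80665×ln(3.693) = 4501.3×1.3065 ≈ 5881 m/s.
Stage 2: m₀ = 758 kg, m_f = 758 − 524 = 234 kg; Δv = 268×9.80665×ln(3.239) = 2628.2×1.1754 ≈ 3089 m/s.
Total Δv = 5881 + 3089 = 8970 m/s.

Δv ≈ 8970 m/s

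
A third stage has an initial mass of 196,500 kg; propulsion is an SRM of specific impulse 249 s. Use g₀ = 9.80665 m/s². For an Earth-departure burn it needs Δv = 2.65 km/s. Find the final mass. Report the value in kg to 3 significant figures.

final mass ≈ 66400 kg

v_e = Isp · g₀ = 249 × 9.80665 = 2441.9 m/s.
From the ideal rocket equation, m₀/m_f = exp(Δv / v_e) = exp(2650 / 2441.9) = exp(1.0852) = 2.9602.
m_f = m₀ / 2.9602 = 196,500 / 2.9602 = 66,380.6 kg.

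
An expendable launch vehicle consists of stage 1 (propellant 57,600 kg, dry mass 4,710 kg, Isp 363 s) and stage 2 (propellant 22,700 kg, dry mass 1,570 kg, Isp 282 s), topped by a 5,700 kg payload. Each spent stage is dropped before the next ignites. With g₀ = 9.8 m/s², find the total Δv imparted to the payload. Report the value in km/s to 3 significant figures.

Δv ≈ 7.40 km/s

Ignition mass of stage 1 = 57,600+4,710 + 22,700+1,570 + 5,700 = 92,280 kg.
Stage 1: m₀ = 92,280 kg, m_f = 92,280 − 57,600 = 34,680 kg; Δv = 363×9.8×ln(2.661) = 3557.4×0.9787 ≈ 3482 m/s.
Stage 2: m₀ = 29,970 kg, m_f = 29,970 − 22,700 = 7,270 kg; Δv = 282×9.8×ln(4.122) = 2763.6×1.4164 ≈ 3914 m/s.
Total Δv = 3482 + 3914 = 7396 m/s.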